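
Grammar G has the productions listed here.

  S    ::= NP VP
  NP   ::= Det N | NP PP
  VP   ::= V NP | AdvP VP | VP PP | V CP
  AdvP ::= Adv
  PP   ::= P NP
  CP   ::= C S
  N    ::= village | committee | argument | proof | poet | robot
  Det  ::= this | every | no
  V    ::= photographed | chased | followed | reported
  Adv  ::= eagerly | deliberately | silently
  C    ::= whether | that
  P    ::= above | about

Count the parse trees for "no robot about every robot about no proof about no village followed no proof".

5

Two of the 5 distinct bracketings:
[S [NP [NP [Det no] [N robot]] [PP [P about] [NP [NP [Det every] [N robot]] [PP [P about] [NP [NP [Det no] [N proof]] [PP [P about] [NP [Det no] [N village]]]]]]]] [VP [V followed] [NP [Det no] [N proof]]]]
[S [NP [NP [Det no] [N robot]] [PP [P about] [NP [NP [NP [Det every] [N robot]] [PP [P about] [NP [Det no] [N proof]]]] [PP [P about] [NP [Det no] [N village]]]]]] [VP [V followed] [NP [Det no] [N proof]]]]
The trees differ in how a recursive rule is bracketed over the same span.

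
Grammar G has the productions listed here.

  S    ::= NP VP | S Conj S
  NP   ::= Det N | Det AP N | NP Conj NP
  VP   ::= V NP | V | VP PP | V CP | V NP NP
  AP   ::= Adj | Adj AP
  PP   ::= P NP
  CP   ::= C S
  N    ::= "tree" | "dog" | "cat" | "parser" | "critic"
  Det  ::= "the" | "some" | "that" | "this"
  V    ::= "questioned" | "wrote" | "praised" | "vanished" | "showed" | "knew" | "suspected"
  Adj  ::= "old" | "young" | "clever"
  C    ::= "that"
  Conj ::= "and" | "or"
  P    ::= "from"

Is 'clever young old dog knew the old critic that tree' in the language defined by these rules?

For S → NP VP, no prefix of the string parses as an NP. The alternative S rule S → S Conj S likewise has no satisfying split.

Ungrammatical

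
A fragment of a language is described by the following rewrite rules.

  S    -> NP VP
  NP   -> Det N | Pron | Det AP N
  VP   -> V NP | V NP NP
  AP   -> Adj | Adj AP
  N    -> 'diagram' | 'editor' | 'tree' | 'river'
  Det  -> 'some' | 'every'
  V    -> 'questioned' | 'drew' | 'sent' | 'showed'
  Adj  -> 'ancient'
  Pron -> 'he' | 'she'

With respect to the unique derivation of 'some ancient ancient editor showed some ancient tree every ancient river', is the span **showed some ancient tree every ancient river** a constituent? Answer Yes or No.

Yes

[S [NP [Det some] [AP [Adj ancient] [AP [Adj ancient]]] [N editor]] [VP [V showed] [NP [Det some] [AP [Adj ancient]] [N tree]] [NP [Det every] [AP [Adj ancient]] [N river]]]]
The words 'showed some ancient tree every ancient river' are exhaustively dominated by a single VP node (built by VP → V NP NP), so they form a constituent.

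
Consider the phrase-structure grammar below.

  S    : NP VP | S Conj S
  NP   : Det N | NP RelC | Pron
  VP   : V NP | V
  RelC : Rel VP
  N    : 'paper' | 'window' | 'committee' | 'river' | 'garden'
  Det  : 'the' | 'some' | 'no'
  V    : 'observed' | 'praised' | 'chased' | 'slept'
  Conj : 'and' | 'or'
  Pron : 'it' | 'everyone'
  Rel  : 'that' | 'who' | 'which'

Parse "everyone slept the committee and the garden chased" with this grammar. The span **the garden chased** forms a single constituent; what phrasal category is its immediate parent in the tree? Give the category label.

S

[S [S [NP [Pron everyone]] [VP [V slept] [NP [Det the] [N committee]]]] [Conj and] [S [NP [Det the] [N garden]] [VP [V chased]]]]
The span 'the garden chased' is the S node built by S → NP VP.
Its mother is the S built by S → S Conj S.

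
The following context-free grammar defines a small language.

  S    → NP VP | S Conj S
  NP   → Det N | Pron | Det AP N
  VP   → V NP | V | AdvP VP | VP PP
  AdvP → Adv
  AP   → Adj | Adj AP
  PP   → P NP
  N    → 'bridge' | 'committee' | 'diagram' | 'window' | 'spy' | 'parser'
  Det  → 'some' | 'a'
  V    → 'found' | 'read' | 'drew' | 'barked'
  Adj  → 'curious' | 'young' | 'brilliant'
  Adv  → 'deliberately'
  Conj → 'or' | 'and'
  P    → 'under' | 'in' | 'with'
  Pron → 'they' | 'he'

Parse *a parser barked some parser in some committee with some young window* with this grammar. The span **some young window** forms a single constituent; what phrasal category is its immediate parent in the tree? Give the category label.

S
  NP
    Det: a
    N: parser
  VP
    VP
      VP
        V: barked
        NP
          Det: some
          N: parser
      PP
        P: in
        NP
          Det: some
          N: committee
    PP
      P: with
      NP
        Det: some
        AP
          Adj: young
        N: window
The span 'some young window' is the NP node built by NP → Det AP N.
Its mother is the PP built by PP → P NP.

PP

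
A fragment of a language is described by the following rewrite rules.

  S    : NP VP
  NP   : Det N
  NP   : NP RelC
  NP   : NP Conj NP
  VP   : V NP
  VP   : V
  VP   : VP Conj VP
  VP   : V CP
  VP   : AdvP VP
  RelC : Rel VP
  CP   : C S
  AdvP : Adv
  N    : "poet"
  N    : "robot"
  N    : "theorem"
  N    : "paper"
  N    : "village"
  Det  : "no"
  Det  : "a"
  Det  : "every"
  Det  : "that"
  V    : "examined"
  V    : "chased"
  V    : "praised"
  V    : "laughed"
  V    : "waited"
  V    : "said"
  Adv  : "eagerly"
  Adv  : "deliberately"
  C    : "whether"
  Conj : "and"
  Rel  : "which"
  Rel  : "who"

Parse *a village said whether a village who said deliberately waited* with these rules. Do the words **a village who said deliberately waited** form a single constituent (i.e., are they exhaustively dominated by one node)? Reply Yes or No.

Yes

[S [NP [Det a] [N village]] [VP [V said] [CP [C whether] [S [NP [NP [Det a] [N village]] [RelC [Rel who] [VP [V said]]]] [VP [AdvP [Adv deliberately]] [VP [V waited]]]]]]]
The words 'a village who said deliberately waited' are exhaustively dominated by a single S node (built by S → NP VP), so they form a constituent.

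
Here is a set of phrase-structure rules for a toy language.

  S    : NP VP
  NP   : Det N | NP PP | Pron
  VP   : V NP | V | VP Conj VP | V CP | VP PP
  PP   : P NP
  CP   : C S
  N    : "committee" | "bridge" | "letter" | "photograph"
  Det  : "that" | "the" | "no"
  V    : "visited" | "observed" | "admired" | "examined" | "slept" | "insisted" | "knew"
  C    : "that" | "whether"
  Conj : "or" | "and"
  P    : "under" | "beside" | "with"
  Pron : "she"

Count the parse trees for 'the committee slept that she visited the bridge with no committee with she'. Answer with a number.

Two of the 9 distinct bracketings:
[S [NP [Det the] [N committee]] [VP [V slept] [CP [C that] [S [NP [Pron she]] [VP [V visited] [NP [NP [Det the] [N bridge]] [PP [P with] [NP [NP [Det no] [N committee]] [PP [P with] [NP [Pron she]]]]]]]]]]]
[S [NP [Det the] [N committee]] [VP [V slept] [CP [C that] [S [NP [Pron she]] [VP [V visited] [NP [NP [NP [Det the] [N bridge]] [PP [P with] [NP [Det no] [N committee]]]] [PP [P with] [NP [Pron she]]]]]]]]]
The trees differ in how a recursive rule is bracketed over the same span.

9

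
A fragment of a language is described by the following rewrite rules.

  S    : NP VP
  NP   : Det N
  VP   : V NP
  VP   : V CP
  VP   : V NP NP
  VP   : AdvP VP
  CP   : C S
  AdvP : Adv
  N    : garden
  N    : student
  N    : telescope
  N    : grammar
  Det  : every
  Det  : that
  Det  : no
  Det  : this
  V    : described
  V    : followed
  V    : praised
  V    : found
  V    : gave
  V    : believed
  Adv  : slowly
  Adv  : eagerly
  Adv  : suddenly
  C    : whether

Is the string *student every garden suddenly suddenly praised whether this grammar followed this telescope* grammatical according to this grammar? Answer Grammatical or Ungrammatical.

Ungrammatical

For S → NP VP, no prefix of the string parses as an NP.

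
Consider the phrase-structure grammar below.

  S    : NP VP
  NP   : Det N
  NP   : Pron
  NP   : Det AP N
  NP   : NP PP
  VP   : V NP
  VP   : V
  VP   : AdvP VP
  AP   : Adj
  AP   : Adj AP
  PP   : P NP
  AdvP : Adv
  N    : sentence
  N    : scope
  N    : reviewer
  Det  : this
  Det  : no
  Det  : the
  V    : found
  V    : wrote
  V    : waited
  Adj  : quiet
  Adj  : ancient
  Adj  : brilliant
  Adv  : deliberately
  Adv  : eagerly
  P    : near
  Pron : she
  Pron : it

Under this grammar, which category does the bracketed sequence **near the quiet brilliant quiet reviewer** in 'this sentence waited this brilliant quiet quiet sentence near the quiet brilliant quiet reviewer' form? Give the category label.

S
  NP
    Det: this
    N: sentence
  VP
    V: waited
    NP
      NP
        Det: this
        AP
          Adj: brilliant
          AP
            Adj: quiet
            AP
              Adj: quiet
        N: sentence
      PP
        P: near
        NP
          Det: the
          AP
            Adj: quiet
            AP
              Adj: brilliant
              AP
                Adj: quiet
          N: reviewer
The span 'near the quiet brilliant quiet reviewer' is the PP node built by PP → P NP.

PP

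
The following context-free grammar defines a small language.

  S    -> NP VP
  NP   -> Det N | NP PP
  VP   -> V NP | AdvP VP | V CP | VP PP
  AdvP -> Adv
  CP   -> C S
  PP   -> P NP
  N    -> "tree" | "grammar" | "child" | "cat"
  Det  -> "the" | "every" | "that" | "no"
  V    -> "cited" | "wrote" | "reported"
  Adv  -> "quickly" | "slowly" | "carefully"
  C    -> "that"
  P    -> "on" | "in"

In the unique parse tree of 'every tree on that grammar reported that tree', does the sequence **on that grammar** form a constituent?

Yes

[S [NP [NP [Det every] [N tree]] [PP [P on] [NP [Det that] [N grammar]]]] [VP [V reported] [NP [Det that] [N tree]]]]
The words 'on that grammar' are exhaustively dominated by a single PP node (built by PP → P NP), so they form a constituent.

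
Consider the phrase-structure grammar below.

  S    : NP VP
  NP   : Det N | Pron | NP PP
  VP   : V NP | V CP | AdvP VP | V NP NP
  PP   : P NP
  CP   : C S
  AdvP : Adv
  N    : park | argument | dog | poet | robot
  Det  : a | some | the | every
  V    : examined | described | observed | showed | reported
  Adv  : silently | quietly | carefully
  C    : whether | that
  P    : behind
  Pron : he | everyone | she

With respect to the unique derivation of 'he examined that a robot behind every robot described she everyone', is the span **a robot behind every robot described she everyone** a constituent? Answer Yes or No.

Yes

[S [NP [Pron he]] [VP [V examined] [CP [C that] [S [NP [NP [Det a] [N robot]] [PP [P behind] [NP [Det every] [N robot]]]] [VP [V described] [NP [Pron she]] [NP [Pron everyone]]]]]]]
The words 'a robot behind every robot described she everyone' are exhaustively dominated by a single S node (built by S → NP VP), so they form a constituent.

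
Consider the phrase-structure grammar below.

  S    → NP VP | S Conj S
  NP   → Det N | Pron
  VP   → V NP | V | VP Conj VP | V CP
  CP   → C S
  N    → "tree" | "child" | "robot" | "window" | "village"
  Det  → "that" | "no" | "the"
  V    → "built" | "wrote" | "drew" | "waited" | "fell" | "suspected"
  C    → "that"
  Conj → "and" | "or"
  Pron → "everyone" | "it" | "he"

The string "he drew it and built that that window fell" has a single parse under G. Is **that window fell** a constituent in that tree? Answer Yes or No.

[S [NP [Pron he]] [VP [VP [V drew] [NP [Pron it]]] [Conj and] [VP [V built] [CP [C that] [S [NP [Det that] [N window]] [VP [V fell]]]]]]]
The words 'that window fell' are exhaustively dominated by a single S node (built by S → NP VP), so they form a constituent.

Yes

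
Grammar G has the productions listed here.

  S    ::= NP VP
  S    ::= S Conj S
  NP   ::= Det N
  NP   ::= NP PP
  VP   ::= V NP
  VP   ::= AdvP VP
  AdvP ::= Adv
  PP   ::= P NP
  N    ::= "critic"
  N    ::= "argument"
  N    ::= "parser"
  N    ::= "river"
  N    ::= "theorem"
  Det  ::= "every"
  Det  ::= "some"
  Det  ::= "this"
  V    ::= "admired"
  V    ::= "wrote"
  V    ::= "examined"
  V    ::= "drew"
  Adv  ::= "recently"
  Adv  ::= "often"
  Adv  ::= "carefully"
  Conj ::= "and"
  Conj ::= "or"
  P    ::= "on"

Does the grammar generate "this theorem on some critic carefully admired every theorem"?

Grammatical

[S [NP [NP [Det this] [N theorem]] [PP [P on] [NP [Det some] [N critic]]]] [VP [AdvP [Adv carefully]] [VP [V admired] [NP [Det every] [N theorem]]]]]
The bracketing above is licensed at every node by one of the given productions, with S at the root.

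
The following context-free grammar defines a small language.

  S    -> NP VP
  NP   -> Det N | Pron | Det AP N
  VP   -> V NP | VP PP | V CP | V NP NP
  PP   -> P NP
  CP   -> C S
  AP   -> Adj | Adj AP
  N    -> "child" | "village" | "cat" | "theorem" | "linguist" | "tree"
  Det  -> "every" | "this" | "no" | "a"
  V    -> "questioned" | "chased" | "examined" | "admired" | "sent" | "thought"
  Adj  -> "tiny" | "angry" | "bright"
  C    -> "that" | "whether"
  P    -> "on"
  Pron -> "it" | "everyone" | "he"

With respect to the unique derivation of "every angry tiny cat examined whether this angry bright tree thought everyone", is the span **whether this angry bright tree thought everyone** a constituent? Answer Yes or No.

Yes

[S [NP [Det every] [AP [Adj angry] [AP [Adj tiny]]] [N cat]] [VP [V examined] [CP [C whether] [S [NP [Det this] [AP [Adj angry] [AP [Adj bright]]] [N tree]] [VP [V thought] [NP [Pron everyone]]]]]]]
The words 'whether this angry bright tree thought everyone' are exhaustively dominated by a single CP node (built by CP → C S), so they form a constituent.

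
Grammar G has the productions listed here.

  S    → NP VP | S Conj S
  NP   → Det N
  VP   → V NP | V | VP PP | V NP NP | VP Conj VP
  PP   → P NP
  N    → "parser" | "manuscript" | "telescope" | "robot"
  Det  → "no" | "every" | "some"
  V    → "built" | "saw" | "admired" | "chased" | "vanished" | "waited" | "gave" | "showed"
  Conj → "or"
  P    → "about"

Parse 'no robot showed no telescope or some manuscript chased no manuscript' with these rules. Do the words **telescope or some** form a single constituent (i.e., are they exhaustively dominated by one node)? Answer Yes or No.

[S [S [NP [Det no] [N robot]] [VP [V showed] [NP [Det no] [N telescope]]]] [Conj or] [S [NP [Det some] [N manuscript]] [VP [V chased] [NP [Det no] [N manuscript]]]]]
The smallest constituent containing 'telescope or some' is the S spanning 'no robot showed no telescope or some manuscript chased no manuscript'; no single node in the tree dominates exactly the given words.

No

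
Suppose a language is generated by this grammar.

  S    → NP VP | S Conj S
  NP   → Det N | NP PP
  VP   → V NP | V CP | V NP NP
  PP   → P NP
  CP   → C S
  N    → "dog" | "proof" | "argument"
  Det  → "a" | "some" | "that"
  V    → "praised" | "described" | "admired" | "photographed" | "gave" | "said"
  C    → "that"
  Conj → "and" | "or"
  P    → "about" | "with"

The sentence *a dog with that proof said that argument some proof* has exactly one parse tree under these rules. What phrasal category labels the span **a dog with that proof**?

NP

S
  NP
    NP
      Det: a
      N: dog
    PP
      P: with
      NP
        Det: that
        N: proof
  VP
    V: said
    NP
      Det: that
      N: argument
    NP
      Det: some
      N: proof
The span 'a dog with that proof' is the NP node built by NP → NP PP.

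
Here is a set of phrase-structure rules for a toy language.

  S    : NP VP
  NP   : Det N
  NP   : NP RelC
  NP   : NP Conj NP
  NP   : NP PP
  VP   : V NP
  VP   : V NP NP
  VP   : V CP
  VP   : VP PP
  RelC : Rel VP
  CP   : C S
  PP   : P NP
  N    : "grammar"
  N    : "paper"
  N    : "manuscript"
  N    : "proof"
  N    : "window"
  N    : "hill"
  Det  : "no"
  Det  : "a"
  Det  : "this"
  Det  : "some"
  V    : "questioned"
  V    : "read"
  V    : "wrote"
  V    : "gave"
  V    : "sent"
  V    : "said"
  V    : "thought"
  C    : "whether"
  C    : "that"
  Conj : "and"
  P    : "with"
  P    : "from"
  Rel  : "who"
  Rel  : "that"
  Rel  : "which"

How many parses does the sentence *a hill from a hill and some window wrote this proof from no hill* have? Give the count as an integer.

4

Two of the 4 distinct bracketings:
[S [NP [NP [NP [Det a] [N hill]] [PP [P from] [NP [Det a] [N hill]]]] [Conj and] [NP [Det some] [N window]]] [VP [V wrote] [NP [NP [Det this] [N proof]] [PP [P from] [NP [Det no] [N hill]]]]]]
[S [NP [NP [NP [Det a] [N hill]] [PP [P from] [NP [Det a] [N hill]]]] [Conj and] [NP [Det some] [N window]]] [VP [VP [V wrote] [NP [Det this] [N proof]]] [PP [P from] [NP [Det no] [N hill]]]]]
The difference turns on whether VP → VP PP is used at the relevant span, versus an alternative expansion of VP.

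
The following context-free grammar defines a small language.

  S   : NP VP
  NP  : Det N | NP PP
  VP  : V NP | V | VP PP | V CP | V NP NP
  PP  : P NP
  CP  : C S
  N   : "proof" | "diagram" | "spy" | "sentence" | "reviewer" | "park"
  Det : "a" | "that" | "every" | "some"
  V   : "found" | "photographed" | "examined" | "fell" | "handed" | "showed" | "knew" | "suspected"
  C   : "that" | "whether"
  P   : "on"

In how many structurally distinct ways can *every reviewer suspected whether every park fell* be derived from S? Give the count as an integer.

[S [NP [Det every] [N reviewer]] [VP [V suspected] [CP [C whether] [S [NP [Det every] [N park]] [VP [V fell]]]]]]
No rule offers an alternative attachment or grouping for any span, so this is the only derivation.

1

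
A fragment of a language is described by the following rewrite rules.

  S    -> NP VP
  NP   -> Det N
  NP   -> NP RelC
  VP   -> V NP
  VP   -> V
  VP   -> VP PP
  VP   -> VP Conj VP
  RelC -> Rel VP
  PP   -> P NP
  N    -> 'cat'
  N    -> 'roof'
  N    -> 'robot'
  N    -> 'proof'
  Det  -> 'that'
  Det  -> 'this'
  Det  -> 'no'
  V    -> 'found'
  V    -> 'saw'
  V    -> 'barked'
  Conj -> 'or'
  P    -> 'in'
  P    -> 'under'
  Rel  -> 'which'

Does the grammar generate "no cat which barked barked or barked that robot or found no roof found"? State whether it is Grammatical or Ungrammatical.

For S → NP VP, every NP-prefix leaves a non-VP remainder: after 'no cat' the remainder is not a VP; after 'no cat which barked' the remainder is not a VP.

Ungrammatical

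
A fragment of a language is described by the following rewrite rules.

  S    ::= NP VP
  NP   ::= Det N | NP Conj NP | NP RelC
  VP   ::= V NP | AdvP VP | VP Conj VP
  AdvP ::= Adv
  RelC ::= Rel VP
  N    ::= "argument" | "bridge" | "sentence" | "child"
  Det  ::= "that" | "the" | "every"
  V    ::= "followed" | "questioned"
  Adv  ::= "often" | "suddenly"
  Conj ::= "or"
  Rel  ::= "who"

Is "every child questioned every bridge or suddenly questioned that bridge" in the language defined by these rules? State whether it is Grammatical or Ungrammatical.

[S [NP [Det every] [N child]] [VP [VP [V questioned] [NP [Det every] [N bridge]]] [Conj or] [VP [AdvP [Adv suddenly]] [VP [V questioned] [NP [Det that] [N bridge]]]]]]
Every word is introduced by a lexical rule and the phrasal rules combine the resulting categories into a single S.

Grammatical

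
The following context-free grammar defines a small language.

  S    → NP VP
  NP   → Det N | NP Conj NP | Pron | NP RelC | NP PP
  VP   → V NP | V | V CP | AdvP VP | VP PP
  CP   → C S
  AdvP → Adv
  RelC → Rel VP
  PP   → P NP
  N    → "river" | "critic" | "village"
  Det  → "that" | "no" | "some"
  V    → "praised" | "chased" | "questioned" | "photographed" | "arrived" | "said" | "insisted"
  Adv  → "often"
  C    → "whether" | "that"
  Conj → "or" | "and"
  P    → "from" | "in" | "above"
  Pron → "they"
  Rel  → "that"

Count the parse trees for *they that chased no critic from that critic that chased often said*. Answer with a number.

Two of the 7 distinct bracketings:
[S [NP [NP [Pron they]] [RelC [Rel that] [VP [V chased] [NP [NP [NP [Det no] [N critic]] [PP [P from] [NP [Det that] [N critic]]]] [RelC [Rel that] [VP [V chased]]]]]]] [VP [AdvP [Adv often]] [VP [V said]]]]
[S [NP [NP [Pron they]] [RelC [Rel that] [VP [V chased] [NP [NP [Det no] [N critic]] [PP [P from] [NP [NP [Det that] [N critic]] [RelC [Rel that] [VP [V chased]]]]]]]]] [VP [AdvP [Adv often]] [VP [V said]]]]
The trees differ in how a recursive rule is bracketed over the same span.

7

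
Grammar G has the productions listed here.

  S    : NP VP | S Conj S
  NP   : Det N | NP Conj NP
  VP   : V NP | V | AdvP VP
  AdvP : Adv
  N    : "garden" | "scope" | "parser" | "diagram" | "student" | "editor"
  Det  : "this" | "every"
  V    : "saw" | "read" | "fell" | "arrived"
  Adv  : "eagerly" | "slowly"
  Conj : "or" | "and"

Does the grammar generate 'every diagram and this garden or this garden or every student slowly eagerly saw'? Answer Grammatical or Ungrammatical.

Grammatical

S
  NP
    NP
      Det: every
      N: diagram
    Conj: and
    NP
      NP
        Det: this
        N: garden
      Conj: or
      NP
        NP
          Det: this
          N: garden
        Conj: or
        NP
          Det: every
          N: student
  VP
    AdvP
      Adv: slowly
    VP
      AdvP
        Adv: eagerly
      VP
        V: saw
The bracketing above is licensed at every node by one of the given productions, with S at the root.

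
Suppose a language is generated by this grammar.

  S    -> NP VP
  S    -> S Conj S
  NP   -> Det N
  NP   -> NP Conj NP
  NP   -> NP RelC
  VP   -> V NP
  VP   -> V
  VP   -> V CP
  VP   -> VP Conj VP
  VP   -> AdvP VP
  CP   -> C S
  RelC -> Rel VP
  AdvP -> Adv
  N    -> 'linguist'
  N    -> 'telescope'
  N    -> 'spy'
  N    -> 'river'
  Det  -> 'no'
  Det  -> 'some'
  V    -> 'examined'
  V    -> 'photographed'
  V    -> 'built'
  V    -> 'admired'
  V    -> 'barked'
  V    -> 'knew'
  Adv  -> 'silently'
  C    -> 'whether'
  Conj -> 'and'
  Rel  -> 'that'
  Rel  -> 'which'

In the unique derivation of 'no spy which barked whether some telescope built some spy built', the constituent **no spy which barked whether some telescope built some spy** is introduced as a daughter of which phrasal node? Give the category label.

[S [NP [NP [Det no] [N spy]] [RelC [Rel which] [VP [V barked] [CP [C whether] [S [NP [Det some] [N telescope]] [VP [V built] [NP [Det some] [N spy]]]]]]]] [VP [V built]]]
The span 'no spy which barked whether some telescope built some spy' is the NP node built by NP → NP RelC.
Its mother is the S built by S → NP VP.

S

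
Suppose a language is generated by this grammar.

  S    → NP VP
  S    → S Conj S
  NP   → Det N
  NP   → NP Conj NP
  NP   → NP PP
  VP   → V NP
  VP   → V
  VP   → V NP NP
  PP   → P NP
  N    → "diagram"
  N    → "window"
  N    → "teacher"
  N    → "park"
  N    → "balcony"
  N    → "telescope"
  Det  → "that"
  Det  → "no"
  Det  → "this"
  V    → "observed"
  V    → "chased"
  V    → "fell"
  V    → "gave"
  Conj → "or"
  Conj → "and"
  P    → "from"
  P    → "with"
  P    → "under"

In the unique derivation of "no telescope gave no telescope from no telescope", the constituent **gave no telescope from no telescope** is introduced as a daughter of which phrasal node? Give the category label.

[S [NP [Det no] [N telescope]] [VP [V gave] [NP [NP [Det no] [N telescope]] [PP [P from] [NP [Det no] [N telescope]]]]]]
The span 'gave no telescope from no telescope' is the VP node built by VP → V NP.
Its mother is the S built by S → NP VP.

S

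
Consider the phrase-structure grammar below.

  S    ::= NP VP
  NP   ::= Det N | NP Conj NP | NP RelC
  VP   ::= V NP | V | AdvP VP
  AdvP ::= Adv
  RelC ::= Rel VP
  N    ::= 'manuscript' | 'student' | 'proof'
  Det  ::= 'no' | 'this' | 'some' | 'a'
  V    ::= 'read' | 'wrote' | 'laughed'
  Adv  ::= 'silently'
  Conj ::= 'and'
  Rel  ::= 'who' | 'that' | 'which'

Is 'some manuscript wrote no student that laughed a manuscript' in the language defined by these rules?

[S [NP [Det some] [N manuscript]] [VP [V wrote] [NP [NP [Det no] [N student]] [RelC [Rel that] [VP [V laughed] [NP [Det a] [N manuscript]]]]]]]
The bracketing above is licensed at every node by one of the given productions, with S at the root.

Grammatical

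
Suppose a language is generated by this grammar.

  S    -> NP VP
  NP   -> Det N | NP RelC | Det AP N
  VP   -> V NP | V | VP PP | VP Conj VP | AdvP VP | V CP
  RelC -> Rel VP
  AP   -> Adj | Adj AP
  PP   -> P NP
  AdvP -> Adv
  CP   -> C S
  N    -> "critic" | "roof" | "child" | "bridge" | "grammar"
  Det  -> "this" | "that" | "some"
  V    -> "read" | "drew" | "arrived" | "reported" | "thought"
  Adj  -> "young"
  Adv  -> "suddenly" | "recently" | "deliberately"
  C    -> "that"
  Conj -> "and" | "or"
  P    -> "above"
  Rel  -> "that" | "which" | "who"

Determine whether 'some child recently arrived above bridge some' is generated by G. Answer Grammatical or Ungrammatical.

Ungrammatical

A P word can never sit immediately before an N word in any string this grammar generates, so the substring 'above bridge' rules out a derivation.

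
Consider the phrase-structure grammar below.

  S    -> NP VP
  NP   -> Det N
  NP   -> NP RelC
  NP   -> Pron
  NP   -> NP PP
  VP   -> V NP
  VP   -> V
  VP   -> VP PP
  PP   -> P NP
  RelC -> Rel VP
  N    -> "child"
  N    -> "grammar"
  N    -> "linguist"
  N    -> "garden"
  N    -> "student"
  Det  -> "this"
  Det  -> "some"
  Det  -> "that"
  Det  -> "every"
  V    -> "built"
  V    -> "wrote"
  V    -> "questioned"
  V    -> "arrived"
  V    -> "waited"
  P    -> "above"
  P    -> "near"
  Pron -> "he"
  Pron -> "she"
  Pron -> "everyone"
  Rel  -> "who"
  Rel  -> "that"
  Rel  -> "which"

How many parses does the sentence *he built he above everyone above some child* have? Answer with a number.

Two of the 5 distinct bracketings:
[S [NP [Pron he]] [VP [V built] [NP [NP [Pron he]] [PP [P above] [NP [NP [Pron everyone]] [PP [P above] [NP [Det some] [N child]]]]]]]]
[S [NP [Pron he]] [VP [V built] [NP [NP [NP [Pron he]] [PP [P above] [NP [Pron everyone]]]] [PP [P above] [NP [Det some] [N child]]]]]]
The trees differ in how a recursive rule is bracketed over the same span.

5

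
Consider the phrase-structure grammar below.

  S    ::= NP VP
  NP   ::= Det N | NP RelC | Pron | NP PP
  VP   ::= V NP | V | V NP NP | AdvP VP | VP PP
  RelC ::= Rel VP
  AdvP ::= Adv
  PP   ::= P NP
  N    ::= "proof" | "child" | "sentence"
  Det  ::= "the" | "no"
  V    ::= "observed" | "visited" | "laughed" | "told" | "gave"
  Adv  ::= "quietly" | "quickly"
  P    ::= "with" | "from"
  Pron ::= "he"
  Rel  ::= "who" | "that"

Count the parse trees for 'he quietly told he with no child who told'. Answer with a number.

4

Two of the 4 distinct bracketings:
[S [NP [Pron he]] [VP [AdvP [Adv quietly]] [VP [V told] [NP [NP [NP [Pron he]] [PP [P with] [NP [Det no] [N child]]]] [RelC [Rel who] [VP [V told]]]]]]]
[S [NP [Pron he]] [VP [AdvP [Adv quietly]] [VP [V told] [NP [NP [Pron he]] [PP [P with] [NP [NP [Det no] [N child]] [RelC [Rel who] [VP [V told]]]]]]]]]
The trees differ in how a recursive rule is bracketed over the same span.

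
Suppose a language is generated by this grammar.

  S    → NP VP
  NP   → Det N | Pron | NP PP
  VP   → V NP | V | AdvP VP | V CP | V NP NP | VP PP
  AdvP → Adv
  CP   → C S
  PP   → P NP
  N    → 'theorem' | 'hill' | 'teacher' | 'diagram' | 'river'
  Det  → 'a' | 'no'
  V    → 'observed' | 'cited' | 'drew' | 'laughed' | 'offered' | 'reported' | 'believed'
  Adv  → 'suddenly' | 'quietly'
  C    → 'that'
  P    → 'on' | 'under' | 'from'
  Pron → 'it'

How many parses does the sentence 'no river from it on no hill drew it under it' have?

4

Two of the 4 distinct bracketings:
[S [NP [NP [Det no] [N river]] [PP [P from] [NP [NP [Pron it]] [PP [P on] [NP [Det no] [N hill]]]]]] [VP [V drew] [NP [NP [Pron it]] [PP [P under] [NP [Pron it]]]]]]
[S [NP [NP [Det no] [N river]] [PP [P from] [NP [NP [Pron it]] [PP [P on] [NP [Det no] [N hill]]]]]] [VP [VP [V drew] [NP [Pron it]]] [PP [P under] [NP [Pron it]]]]]
The difference turns on whether VP → VP PP is used at the relevant span, versus an alternative expansion of VP.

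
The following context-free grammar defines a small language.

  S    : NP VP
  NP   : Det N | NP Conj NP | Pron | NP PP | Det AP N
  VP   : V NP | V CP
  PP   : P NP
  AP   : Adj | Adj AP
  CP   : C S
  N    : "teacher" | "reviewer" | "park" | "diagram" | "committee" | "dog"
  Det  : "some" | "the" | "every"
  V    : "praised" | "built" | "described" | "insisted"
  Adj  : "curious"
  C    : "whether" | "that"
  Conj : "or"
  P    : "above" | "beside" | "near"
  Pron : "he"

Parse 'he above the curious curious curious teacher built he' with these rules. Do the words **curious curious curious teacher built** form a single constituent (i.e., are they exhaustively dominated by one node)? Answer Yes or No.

[S [NP [NP [Pron he]] [PP [P above] [NP [Det the] [AP [Adj curious] [AP [Adj curious] [AP [Adj curious]]]] [N teacher]]]] [VP [V built] [NP [Pron he]]]]
The smallest constituent containing 'curious curious curious teacher built' is the S spanning 'he above the curious curious curious teacher built he'; no single node in the tree dominates exactly the given words.

No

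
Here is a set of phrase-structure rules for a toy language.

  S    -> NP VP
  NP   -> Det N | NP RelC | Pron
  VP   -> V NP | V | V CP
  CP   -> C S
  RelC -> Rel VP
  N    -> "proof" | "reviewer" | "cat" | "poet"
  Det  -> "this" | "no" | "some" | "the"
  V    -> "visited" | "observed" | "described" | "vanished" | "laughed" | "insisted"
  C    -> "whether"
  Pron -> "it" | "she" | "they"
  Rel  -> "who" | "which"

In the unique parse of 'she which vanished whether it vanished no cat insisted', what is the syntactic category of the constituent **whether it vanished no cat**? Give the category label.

CP

S
  NP
    NP
      Pron: she
    RelC
      Rel: which
      VP
        V: vanished
        CP
          C: whether
          S
            NP
              Pron: it
            VP
              V: vanished
              NP
                Det: no
                N: cat
  VP
    V: insisted
The span 'whether it vanished no cat' is the CP node built by CP → C S.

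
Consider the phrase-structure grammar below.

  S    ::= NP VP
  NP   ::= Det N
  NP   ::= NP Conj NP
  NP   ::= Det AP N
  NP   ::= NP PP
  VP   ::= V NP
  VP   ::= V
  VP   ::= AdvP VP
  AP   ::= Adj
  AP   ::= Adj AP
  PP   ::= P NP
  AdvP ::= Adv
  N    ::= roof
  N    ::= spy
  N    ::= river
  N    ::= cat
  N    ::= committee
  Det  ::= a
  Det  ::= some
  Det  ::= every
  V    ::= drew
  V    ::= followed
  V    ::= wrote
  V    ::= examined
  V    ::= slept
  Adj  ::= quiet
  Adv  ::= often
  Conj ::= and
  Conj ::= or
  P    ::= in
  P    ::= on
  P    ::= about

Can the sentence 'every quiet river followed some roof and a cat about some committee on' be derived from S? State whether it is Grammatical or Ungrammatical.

Ungrammatical

For S → NP VP, the only prefix that parses as NP is 'every quiet river', but the remainder 'followed some roof and a cat about some committee on' is not a VP under these rules.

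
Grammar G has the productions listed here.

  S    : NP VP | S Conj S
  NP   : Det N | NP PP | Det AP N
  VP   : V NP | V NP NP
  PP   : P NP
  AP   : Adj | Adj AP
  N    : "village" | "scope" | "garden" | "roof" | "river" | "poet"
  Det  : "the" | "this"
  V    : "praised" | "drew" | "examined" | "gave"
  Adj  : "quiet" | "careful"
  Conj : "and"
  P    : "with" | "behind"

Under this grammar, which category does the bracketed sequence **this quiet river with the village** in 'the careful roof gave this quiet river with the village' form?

NP

S
  NP
    Det: the
    AP
      Adj: careful
    N: roof
  VP
    V: gave
    NP
      NP
        Det: this
        AP
          Adj: quiet
        N: river
      PP
        P: with
        NP
          Det: the
          N: village
The span 'this quiet river with the village' is the NP node built by NP → NP PP.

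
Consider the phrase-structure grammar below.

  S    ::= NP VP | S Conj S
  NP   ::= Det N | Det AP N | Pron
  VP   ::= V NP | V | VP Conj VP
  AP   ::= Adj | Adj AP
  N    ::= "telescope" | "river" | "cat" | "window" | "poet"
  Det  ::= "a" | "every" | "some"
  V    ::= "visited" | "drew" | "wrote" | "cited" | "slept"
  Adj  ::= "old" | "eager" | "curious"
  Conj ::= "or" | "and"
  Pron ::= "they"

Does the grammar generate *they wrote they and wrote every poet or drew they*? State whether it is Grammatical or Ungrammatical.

Grammatical

[S [NP [Pron they]] [VP [VP [V wrote] [NP [Pron they]]] [Conj and] [VP [VP [V wrote] [NP [Det every] [N poet]]] [Conj or] [VP [V drew] [NP [Pron they]]]]]]
Each bracket corresponds to one application of a listed rule, so the string is derivable from S.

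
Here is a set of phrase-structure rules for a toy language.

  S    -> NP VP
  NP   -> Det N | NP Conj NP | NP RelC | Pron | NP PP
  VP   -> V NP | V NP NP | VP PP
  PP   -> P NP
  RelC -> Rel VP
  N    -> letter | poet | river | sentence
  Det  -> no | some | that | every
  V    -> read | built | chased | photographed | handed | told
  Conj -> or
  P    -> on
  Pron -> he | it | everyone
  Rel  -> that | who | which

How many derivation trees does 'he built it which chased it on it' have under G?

Two of the 4 distinct bracketings:
[S [NP [Pron he]] [VP [V built] [NP [NP [Pron it]] [RelC [Rel which] [VP [V chased] [NP [NP [Pron it]] [PP [P on] [NP [Pron it]]]]]]]]]
[S [NP [Pron he]] [VP [V built] [NP [NP [Pron it]] [RelC [Rel which] [VP [VP [V chased] [NP [Pron it]]] [PP [P on] [NP [Pron it]]]]]]]]
The difference turns on whether NP → NP PP is used at the relevant span, versus an alternative expansion of NP.

4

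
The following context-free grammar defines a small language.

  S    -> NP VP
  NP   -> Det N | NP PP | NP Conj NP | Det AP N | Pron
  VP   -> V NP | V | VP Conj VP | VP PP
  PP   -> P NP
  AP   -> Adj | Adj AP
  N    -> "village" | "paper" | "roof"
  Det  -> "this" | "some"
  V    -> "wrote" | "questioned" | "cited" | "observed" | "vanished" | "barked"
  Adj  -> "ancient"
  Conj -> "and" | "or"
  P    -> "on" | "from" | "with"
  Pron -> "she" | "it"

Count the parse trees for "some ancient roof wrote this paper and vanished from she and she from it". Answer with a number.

Two of the 7 distinct bracketings:
[S [NP [Det some] [AP [Adj ancient]] [N roof]] [VP [VP [V wrote] [NP [Det this] [N paper]]] [Conj and] [VP [VP [V vanished]] [PP [P from] [NP [NP [NP [Pron she]] [Conj and] [NP [Pron she]]] [PP [P from] [NP [Pron it]]]]]]]]
[S [NP [Det some] [AP [Adj ancient]] [N roof]] [VP [VP [V wrote] [NP [Det this] [N paper]]] [Conj and] [VP [VP [V vanished]] [PP [P from] [NP [NP [Pron she]] [Conj and] [NP [NP [Pron she]] [PP [P from] [NP [Pron it]]]]]]]]]
The trees differ in how a recursive rule is bracketed over the same span.

7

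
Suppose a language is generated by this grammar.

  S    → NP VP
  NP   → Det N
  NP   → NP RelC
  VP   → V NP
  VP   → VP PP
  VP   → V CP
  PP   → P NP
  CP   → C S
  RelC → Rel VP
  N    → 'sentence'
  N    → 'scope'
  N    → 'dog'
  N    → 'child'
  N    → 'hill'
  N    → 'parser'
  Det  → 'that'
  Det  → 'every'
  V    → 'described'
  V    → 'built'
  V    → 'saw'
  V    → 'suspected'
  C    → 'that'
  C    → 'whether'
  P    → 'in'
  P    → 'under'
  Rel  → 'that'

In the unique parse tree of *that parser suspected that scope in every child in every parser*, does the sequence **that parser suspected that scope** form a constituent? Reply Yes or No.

[S [NP [Det that] [N parser]] [VP [VP [VP [V suspected] [NP [Det that] [N scope]]] [PP [P in] [NP [Det every] [N child]]]] [PP [P in] [NP [Det every] [N parser]]]]]
The smallest constituent containing 'that parser suspected that scope' is the S spanning 'that parser suspected that scope in every child in every parser'; no single node in the tree dominates exactly the given words.

No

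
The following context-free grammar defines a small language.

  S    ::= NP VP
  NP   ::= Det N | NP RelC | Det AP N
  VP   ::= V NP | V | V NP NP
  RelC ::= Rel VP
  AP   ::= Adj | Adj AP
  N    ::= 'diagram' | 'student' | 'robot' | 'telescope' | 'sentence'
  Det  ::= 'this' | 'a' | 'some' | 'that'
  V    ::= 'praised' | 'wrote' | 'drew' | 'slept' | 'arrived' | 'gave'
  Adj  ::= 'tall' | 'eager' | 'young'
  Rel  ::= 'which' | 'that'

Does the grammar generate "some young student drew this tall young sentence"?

Grammatical

S
  NP
    Det: some
    AP
      Adj: young
    N: student
  VP
    V: drew
    NP
      Det: this
      AP
        Adj: tall
        AP
          Adj: young
      N: sentence
Each bracket corresponds to one application of a listed rule, so the string is derivable from S.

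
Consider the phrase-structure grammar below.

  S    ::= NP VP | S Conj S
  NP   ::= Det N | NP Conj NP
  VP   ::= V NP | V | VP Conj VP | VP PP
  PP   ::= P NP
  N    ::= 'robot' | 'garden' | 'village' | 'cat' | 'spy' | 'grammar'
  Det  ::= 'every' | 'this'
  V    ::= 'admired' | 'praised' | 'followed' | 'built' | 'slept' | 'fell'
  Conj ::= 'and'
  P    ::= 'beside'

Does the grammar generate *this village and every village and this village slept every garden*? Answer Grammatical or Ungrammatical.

[S [NP [NP [Det this] [N village]] [Conj and] [NP [NP [Det every] [N village]] [Conj and] [NP [Det this] [N village]]]] [VP [V slept] [NP [Det every] [N garden]]]]
Every word is introduced by a lexical rule and the phrasal rules combine the resulting categories into a single S.

Grammatical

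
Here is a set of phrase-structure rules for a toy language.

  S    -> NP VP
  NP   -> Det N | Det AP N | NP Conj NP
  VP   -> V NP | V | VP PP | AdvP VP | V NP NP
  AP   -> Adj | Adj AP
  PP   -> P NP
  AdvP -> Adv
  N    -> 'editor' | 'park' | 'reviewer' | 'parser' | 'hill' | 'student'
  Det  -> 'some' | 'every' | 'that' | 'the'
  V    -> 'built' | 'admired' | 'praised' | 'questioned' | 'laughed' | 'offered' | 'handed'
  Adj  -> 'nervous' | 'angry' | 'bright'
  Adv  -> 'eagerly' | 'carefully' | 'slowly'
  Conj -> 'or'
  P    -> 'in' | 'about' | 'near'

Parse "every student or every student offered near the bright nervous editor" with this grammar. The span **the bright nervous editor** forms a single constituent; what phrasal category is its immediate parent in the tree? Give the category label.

[S [NP [NP [Det every] [N student]] [Conj or] [NP [Det every] [N student]]] [VP [VP [V offered]] [PP [P near] [NP [Det the] [AP [Adj bright] [AP [Adj nervous]]] [N editor]]]]]
The span 'the bright nervous editor' is the NP node built by NP → Det AP N.
Its mother is the PP built by PP → P NP.

PP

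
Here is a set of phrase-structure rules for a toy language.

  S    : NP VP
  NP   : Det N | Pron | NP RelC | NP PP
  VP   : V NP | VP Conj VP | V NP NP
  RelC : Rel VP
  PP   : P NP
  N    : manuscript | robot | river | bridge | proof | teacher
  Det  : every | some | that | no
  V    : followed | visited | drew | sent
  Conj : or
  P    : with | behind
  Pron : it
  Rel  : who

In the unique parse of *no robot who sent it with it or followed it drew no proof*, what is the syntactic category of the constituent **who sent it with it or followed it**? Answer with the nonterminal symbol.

RelC

S
  NP
    NP
      Det: no
      N: robot
    RelC
      Rel: who
      VP
        VP
          V: sent
          NP
            NP
              Pron: it
            PP
              P: with
              NP
                Pron: it
        Conj: or
        VP
          V: followed
          NP
            Pron: it
  VP
    V: drew
    NP
      Det: no
      N: proof
The span 'who sent it with it or followed it' is the RelC node built by RelC → Rel VP.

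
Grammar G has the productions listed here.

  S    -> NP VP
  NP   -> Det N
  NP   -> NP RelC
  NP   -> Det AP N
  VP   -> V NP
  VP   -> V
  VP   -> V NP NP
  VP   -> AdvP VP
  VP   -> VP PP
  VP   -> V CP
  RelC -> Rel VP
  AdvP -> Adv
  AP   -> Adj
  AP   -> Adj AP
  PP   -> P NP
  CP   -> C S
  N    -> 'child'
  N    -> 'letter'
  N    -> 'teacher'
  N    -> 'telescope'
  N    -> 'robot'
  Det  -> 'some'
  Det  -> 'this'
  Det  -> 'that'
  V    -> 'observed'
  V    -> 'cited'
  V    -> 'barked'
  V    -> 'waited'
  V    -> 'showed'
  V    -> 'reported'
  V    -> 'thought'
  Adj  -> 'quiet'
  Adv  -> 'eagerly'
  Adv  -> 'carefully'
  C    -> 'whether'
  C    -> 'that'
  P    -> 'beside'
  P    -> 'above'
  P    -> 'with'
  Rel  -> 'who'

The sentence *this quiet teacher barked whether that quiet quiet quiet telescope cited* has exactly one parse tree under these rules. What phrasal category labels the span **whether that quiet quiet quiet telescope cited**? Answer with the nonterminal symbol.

CP

S
  NP
    Det: this
    AP
      Adj: quiet
    N: teacher
  VP
    V: barked
    CP
      C: whether
      S
        NP
          Det: that
          AP
            Adj: quiet
            AP
              Adj: quiet
              AP
                Adj: quiet
          N: telescope
        VP
          V: cited
The span 'whether that quiet quiet quiet telescope cited' is the CP node built by CP → C S.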